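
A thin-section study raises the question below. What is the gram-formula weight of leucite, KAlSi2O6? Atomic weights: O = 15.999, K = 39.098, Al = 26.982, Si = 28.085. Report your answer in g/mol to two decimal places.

M = 1×39.098 + 1×26.982 + 2×28.085 + 6×15.999

218.24 g/mol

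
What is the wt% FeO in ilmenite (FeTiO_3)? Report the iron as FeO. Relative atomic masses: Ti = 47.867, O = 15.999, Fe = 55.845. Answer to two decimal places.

47.36 wt%

M(FeTiO_3) = 151.709 g/mol; M(FeO) = 71.844 g/mol.
Moles FeO per formula unit = 1 Fe ÷ 1 = 1.0000.
FeO fraction = (1.0000 × 71.844) / 151.709 = 71.844/151.709 = 0.4736.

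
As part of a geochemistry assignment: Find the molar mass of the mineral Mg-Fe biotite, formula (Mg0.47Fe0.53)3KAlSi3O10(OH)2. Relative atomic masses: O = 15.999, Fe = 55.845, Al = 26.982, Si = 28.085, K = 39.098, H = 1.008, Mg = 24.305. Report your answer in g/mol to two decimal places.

467.40 g/mol

M = 1.41×24.305 + 1.59×55.845 + 1×39.098 + 1×26.982 + 3×28.085 + 12×15.999 + 2×1.008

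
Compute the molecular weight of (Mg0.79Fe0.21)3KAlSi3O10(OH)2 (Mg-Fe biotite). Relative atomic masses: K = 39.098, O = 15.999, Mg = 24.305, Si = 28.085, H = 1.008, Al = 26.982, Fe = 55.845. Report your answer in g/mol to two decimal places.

M = 2.37*24.305 + 0.63*55.845 + 1*39.098 + 1*26.982 + 3*28.085 + 12*15.999 + 2*1.008

437.12 g/mol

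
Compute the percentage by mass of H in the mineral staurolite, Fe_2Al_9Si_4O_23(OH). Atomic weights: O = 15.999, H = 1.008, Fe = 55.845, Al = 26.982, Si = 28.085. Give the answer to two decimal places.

Formula mass = 2×55.845 + 9×26.982 + 4×28.085 + 24×15.999 + 1×1.008 = 851.852 g/mol, of which 1.008 g is H.
So H makes up 1.008/851.852 = 0.0012 of the mass, i.e. 0.12%.

0.12 mass %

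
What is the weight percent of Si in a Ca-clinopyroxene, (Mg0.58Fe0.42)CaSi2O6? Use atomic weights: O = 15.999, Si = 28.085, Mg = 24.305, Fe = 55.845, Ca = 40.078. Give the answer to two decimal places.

M((Mg0.58Fe0.42)CaSi2O6) = 229.794 g/mol.
Si contributes 2 × 28.085 = 56.170 g per mole.
56.170/229.794 = 0.2444 → 24.44%.

24.44 mass %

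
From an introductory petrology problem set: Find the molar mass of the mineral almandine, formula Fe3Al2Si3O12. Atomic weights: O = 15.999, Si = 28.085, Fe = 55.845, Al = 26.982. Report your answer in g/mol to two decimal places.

497.74 g/mol

Fe: 3 × 55.845 = 167.5350
Al: 2 × 26.982 = 53.9640
Si: 3 × 28.085 = 84.2550
O: 12 × 15.999 = 191.9880
Summing the contributions gives the formula mass.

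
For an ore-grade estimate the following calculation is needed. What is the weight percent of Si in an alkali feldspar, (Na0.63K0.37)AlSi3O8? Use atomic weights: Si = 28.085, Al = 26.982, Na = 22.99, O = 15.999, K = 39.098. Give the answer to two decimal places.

31.42 mass %

Formula mass = 0.63·22.99 + 0.37·39.098 + 1·26.982 + 3·28.085 + 8·15.999 = 268.179 g/mol, of which 84.255 g is Si.
So Si makes up 84.255/268.179 = 0.3142 of the mass, i.e. 31.42%.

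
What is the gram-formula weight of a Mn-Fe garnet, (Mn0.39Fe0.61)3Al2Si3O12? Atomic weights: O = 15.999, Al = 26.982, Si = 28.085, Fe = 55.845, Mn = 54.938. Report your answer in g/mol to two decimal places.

The formula mass is the sum 1.17·54.938 + 1.83·55.845 + 2·26.982 + 3·28.085 + 12·15.999.

496.68 g/mol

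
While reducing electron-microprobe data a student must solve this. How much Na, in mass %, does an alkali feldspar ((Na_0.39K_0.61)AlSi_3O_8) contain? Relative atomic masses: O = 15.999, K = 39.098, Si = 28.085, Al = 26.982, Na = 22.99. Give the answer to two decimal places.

3.30 mass %

Formula mass = 0.39×22.99 + 0.61×39.098 + 1×26.982 + 3×28.085 + 8×15.999 = 272.045 g/mol, of which 8.966 g is Na.
So Na makes up 8.966/272.045 = 0.0330 of the mass, i.e. 3.30%.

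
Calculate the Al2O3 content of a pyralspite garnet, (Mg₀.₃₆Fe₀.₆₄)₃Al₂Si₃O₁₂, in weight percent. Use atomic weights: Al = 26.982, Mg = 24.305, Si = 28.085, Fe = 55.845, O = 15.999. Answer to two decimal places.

Molar mass of (Mg₀.₃₆Fe₀.₆₄)₃Al₂Si₃O₁₂ = 1.08×24.305 + 1.92×55.845 + 2×26.982 + 3×28.085 + 12×15.999 = 463.679 g/mol.
Each formula unit contains 2 Al, equivalent to 2/2 = 1.0000 mol Al2O3.
M(Al2O3) = 2×26.982 + 3×15.999 = 101.961 g/mol.
Mass of Al2O3 per formula unit = 1.0000 × 101.961 = 101.961 g.
Al2O3 wt% = 101.961 / 463.679 × 100 = 21.99%.

21.99 wt%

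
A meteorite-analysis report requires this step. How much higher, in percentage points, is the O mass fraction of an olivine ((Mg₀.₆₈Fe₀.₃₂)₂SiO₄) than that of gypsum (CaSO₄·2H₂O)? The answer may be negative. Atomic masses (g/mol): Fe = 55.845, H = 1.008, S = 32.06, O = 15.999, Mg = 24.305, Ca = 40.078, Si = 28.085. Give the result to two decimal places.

M((Mg₀.₆₈Fe₀.₃₂)₂SiO₄) = 160.877 g/mol, so wt% O = 63.996/160.877 × 100 = 39.78%.
M(CaSO₄·2H₂O) = 172.164 g/mol, so wt% O = 95.994/172.164 × 100 = 55.76%.
39.78 − 55.76 = -15.98 pp.

-15.98 percentage points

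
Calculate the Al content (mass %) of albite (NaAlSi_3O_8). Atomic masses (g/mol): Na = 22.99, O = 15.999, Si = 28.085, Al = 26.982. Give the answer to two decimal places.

10.29 mass %

M(NaAlSi_3O_8) = 262.219 g/mol.
Al contributes 1 × 26.982 = 26.982 g per mole.
26.982/262.219 = 0.1029 → 10.29%.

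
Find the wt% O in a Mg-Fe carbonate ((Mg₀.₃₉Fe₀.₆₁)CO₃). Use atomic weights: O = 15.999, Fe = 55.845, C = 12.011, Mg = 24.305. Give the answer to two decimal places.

46.35 mass %

M((Mg₀.₃₉Fe₀.₆₁)CO₃) = 103.552 g/mol.
O contributes 3 × 15.999 = 47.997 g per mole.
47.997/103.552 = 0.4635 → 46.35%.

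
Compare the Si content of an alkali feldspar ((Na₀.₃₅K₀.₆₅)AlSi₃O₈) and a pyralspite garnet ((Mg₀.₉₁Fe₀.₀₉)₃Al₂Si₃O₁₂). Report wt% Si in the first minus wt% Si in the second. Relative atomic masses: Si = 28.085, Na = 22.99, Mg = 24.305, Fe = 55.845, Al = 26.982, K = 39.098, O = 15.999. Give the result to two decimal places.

Si in (Na₀.₃₅K₀.₆₅)AlSi₃O₈: molar mass 272.689 g/mol; 3×28.085 = 84.255 g → 30.90 wt%.
Si in (Mg₀.₉₁Fe₀.₀₉)₃Al₂Si₃O₁₂: molar mass 411.638 g/mol; 3×28.085 = 84.255 g → 20.47 wt%.
Difference = 30.90 − 20.47 = 10.43 percentage points.

10.43 percentage points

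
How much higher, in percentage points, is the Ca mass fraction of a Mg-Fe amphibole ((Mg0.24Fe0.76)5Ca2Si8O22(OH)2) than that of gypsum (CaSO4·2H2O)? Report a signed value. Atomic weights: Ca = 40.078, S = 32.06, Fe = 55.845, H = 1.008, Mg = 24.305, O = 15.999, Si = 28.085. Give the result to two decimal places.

M((Mg0.24Fe0.76)5Ca2Si8O22(OH)2) = 932.205 g/mol, so wt% Ca = 80.156/932.205 × 100 = 8.60%.
M(CaSO4·2H2O) = 172.164 g/mol, so wt% Ca = 40.078/172.164 × 100 = 23.28%.
8.60 − 23.28 = -14.68 pp.

-14.68 percentage points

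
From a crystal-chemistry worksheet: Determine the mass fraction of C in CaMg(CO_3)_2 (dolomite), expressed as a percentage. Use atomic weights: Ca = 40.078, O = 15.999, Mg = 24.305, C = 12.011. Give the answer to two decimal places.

Molar mass of CaMg(CO_3)_2: 1*40.078 + 1*24.305 + 2*12.011 + 6*15.999 = 184.399 g/mol.
Mass of C per formula unit: 2 × 12.011 = 24.022 g.
Weight fraction C = 24.022 / 184.399 = 0.1303.

13.03 wt%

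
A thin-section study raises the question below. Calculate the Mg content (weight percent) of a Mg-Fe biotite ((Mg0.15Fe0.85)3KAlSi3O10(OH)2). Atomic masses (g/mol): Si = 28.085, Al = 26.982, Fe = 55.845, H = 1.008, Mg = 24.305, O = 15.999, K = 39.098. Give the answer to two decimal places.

Molar mass of (Mg0.15Fe0.85)3KAlSi3O10(OH)2: 0.45·24.305 + 2.55·55.845 + 1·39.098 + 1·26.982 + 3·28.085 + 12·15.999 + 2·1.008 = 497.681 g/mol.
Mass of Mg per formula unit: 0.45 × 24.305 = 10.937 g.
Weight fraction Mg = 10.937 / 497.681 = 0.0220.

2.20 weight percent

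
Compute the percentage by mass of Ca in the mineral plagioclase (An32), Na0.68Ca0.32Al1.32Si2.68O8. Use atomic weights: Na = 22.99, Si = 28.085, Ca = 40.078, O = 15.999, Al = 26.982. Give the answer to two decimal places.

M(Na0.68Ca0.32Al1.32Si2.68O8) = 267.334 g/mol.
Ca contributes 0.32 × 40.078 = 12.825 g per mole.
12.825/267.334 = 0.0480 → 4.80%.

4.80 wt%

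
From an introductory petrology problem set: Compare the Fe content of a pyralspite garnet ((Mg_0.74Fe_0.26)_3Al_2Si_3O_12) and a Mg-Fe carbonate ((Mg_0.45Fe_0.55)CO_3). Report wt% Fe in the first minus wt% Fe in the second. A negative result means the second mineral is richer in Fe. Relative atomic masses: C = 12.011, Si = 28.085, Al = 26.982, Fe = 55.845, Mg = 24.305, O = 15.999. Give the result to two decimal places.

Fe in (Mg_0.74Fe_0.26)_3Al_2Si_3O_12: molar mass 427.723 g/mol; 0.78×55.845 = 43.559 g → 10.18 wt%.
Fe in (Mg_0.45Fe_0.55)CO_3: molar mass 101.660 g/mol; 0.55×55.845 = 30.715 g → 30.21 wt%.
Difference = 10.18 − 30.21 = -20.03 percentage points.

-20.03 percentage points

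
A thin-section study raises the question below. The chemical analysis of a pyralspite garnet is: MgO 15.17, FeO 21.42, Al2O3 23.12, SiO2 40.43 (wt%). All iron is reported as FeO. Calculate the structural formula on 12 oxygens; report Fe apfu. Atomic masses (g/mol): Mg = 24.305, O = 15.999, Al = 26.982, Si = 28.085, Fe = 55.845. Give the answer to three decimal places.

1.325 Fe apfu

MgO (M=40.304): mol = 0.37639; Mg = 0.37639, O = 0.37639.
FeO (M=71.844): mol = 0.29815; Fe = 0.29815, O = 0.29815.
Al2O3 (M=101.961): mol = 0.22675; Al = 0.45350, O = 0.68025.
SiO2 (M=60.083): mol = 0.67290; Si = 0.67290, O = 1.34580.
ΣO = 2.70059; factor = 12/ΣO = 4.44347.
Fe apfu = 0.29815 × 4.44347 = 1.325.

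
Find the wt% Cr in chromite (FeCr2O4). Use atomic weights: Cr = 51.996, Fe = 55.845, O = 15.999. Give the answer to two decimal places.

M(FeCr2O4) = 223.833 g/mol.
Cr contributes 2 × 51.996 = 103.992 g per mole.
103.992/223.833 = 0.4646 → 46.46%.

46.46 weight percent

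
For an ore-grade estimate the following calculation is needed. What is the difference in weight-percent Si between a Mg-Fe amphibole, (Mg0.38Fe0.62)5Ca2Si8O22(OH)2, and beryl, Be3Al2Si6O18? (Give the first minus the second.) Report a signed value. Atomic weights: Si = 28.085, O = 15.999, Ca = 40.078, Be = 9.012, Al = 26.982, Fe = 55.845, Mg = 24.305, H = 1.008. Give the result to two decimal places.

-6.66 percentage points

Si in (Mg0.38Fe0.62)5Ca2Si8O22(OH)2: molar mass 910.127 g/mol; 8×28.085 = 224.680 g → 24.69 wt%.
Si in Be3Al2Si6O18: molar mass 537.492 g/mol; 6×28.085 = 168.510 g → 31.35 wt%.
Difference = 24.69 − 31.35 = -6.66 percentage points.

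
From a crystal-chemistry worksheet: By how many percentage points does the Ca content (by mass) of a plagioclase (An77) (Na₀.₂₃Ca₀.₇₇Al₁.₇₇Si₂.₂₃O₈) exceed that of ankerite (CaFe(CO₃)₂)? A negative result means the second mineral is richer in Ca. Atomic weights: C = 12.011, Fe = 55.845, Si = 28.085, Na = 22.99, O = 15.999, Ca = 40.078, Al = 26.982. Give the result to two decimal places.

M(Na₀.₂₃Ca₀.₇₇Al₁.₇₇Si₂.₂₃O₈) = 274.527 g/mol, so wt% Ca = 30.860/274.527 × 100 = 11.24%.
M(CaFe(CO₃)₂) = 215.939 g/mol, so wt% Ca = 40.078/215.939 × 100 = 18.56%.
11.24 − 18.56 = -7.32 pp.

-7.32 percentage points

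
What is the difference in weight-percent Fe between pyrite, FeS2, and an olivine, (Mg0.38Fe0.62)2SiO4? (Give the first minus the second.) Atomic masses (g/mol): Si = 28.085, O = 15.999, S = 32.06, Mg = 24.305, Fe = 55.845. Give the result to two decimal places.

8.04 percentage points

Fe in FeS2: molar mass 119.965 g/mol; 1×55.845 = 55.845 g → 46.55 wt%.
Fe in (Mg0.38Fe0.62)2SiO4: molar mass 179.801 g/mol; 1.24×55.845 = 69.248 g → 38.51 wt%.
Difference = 46.55 − 38.51 = 8.04 percentage points.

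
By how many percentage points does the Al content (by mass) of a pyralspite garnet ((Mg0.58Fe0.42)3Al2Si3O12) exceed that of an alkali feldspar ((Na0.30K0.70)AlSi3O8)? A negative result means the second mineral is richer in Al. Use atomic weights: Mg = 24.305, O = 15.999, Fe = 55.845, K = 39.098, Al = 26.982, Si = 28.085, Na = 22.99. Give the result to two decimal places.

2.32 percentage points

Al in (Mg0.58Fe0.42)3Al2Si3O12: molar mass 442.862 g/mol; 2×26.982 = 53.964 g → 12.19 wt%.
Al in (Na0.30K0.70)AlSi3O8: molar mass 273.495 g/mol; 1×26.982 = 26.982 g → 9.87 wt%.
Difference = 12.19 − 9.87 = 2.32 percentage points.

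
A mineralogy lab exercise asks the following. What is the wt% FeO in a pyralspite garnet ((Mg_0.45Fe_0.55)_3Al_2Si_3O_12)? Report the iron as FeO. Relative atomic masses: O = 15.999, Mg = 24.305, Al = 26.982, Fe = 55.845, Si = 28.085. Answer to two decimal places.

26.04 wt%

M((Mg_0.45Fe_0.55)_3Al_2Si_3O_12) = 455.163 g/mol; M(FeO) = 71.844 g/mol.
Moles FeO per formula unit = 1.65 Fe ÷ 1 = 1.6500.
FeO fraction = (1.6500 × 71.844) / 455.163 = 118.543/455.163 = 0.2604.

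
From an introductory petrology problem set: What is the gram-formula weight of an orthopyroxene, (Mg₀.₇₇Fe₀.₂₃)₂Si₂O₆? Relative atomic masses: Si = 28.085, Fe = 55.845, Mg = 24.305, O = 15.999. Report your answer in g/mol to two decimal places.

215.28 g/mol

The formula mass is the sum 1.54*24.305 + 0.46*55.845 + 2*28.085 + 6*15.999.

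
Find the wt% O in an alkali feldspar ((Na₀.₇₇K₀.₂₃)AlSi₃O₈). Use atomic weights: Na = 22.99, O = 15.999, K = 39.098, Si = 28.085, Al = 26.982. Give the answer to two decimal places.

48.13 mass %

Molar mass of (Na₀.₇₇K₀.₂₃)AlSi₃O₈: 0.77·22.99 + 0.23·39.098 + 1·26.982 + 3·28.085 + 8·15.999 = 265.924 g/mol.
Mass of O per formula unit: 8 × 15.999 = 127.992 g.
Weight fraction O = 127.992 / 265.924 = 0.4813.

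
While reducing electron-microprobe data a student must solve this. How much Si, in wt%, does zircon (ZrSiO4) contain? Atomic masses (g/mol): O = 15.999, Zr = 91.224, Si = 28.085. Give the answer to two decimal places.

Formula mass = 1×91.224 + 1×28.085 + 4×15.999 = 183.305 g/mol, of which 28.085 g is Si.
So Si makes up 28.085/183.305 = 0.1532 of the mass, i.e. 15.32%.

15.32 wt%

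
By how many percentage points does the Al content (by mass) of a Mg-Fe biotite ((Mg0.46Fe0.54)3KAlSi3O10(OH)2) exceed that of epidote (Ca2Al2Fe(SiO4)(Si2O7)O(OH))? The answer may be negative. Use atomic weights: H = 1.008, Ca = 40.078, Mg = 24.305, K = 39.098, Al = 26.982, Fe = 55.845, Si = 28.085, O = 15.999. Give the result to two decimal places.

-5.41 percentage points

Al in (Mg0.46Fe0.54)3KAlSi3O10(OH)2: molar mass 468.349 g/mol; 1×26.982 = 26.982 g → 5.76 wt%.
Al in Ca2Al2Fe(SiO4)(Si2O7)O(OH): molar mass 483.215 g/mol; 2×26.982 = 53.964 g → 11.17 wt%.
Difference = 5.76 − 11.17 = -5.41 percentage points.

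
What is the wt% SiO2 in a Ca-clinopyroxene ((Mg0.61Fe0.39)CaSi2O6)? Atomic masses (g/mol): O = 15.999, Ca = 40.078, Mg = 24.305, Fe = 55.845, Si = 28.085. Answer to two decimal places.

52.51 wt%

M((Mg0.61Fe0.39)CaSi2O6) = 228.848 g/mol; M(SiO2) = 60.083 g/mol.
Moles SiO2 per formula unit = 2 Si ÷ 1 = 2.0000.
SiO2 fraction = (2.0000 × 60.083) / 228.848 = 120.166/228.848 = 0.5251.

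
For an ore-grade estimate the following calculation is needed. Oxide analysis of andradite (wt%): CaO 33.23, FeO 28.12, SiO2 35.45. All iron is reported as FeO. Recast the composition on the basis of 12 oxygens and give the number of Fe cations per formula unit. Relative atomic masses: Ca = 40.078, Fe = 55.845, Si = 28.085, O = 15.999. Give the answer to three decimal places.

2.170 Fe apfu

33.23 wt% CaO ÷ 56.077 g/mol = 0.59258 mol, giving 0.59258 Ca and 0.59258 O.
28.12 wt% FeO ÷ 71.844 g/mol = 0.39140 mol, giving 0.39140 Fe and 0.39140 O.
35.45 wt% SiO2 ÷ 60.083 g/mol = 0.59002 mol, giving 0.59002 Si and 1.18004 O.
Oxygen sums to 2.16402; scaling by 12/2.16402 = 5.54524 puts the formula on 12 O.
Fe: 0.39140 × 5.54524 = 2.170 atoms per formula unit.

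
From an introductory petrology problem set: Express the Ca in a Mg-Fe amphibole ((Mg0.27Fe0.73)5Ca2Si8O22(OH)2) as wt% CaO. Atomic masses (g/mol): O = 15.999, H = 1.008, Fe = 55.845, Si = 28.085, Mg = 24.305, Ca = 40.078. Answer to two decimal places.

12.09 wt%

Formula mass = 927.474 g/mol.
2 Ca → 2.0000 mol CaO per formula unit; M(CaO) = 56.077, so CaO mass = 112.154 g.
112.154/927.474 × 100 = 12.09 wt%.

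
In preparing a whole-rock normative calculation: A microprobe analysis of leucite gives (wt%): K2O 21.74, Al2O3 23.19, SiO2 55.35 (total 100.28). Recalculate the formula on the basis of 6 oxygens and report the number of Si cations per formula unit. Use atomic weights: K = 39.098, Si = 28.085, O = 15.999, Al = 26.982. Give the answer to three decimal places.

K2O (M=94.195): mol = 0.23080; K = 0.46160, O = 0.23080.
Al2O3 (M=101.961): mol = 0.22744; Al = 0.45488, O = 0.68232.
SiO2 (M=60.083): mol = 0.92123; Si = 0.92123, O = 1.84246.
ΣO = 2.75558; factor = 6/ΣO = 2.17740.
Si apfu = 0.92123 × 2.17740 = 2.006.

2.006 Si apfu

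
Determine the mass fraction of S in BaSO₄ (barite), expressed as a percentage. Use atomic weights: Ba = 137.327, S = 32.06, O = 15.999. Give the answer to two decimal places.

13.74 weight percent

M(BaSO₄) = 233.383 g/mol.
S contributes 1 × 32.06 = 32.060 g per mole.
32.060/233.383 = 0.1374 → 13.74%.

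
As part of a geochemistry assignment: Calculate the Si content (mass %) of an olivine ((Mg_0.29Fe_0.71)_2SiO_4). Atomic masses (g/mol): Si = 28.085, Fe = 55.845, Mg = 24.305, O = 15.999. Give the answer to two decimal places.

M((Mg_0.29Fe_0.71)_2SiO_4) = 185.478 g/mol.
Si contributes 1 × 28.085 = 28.085 g per mole.
28.085/185.478 = 0.1514 → 15.14%.

15.14 mass %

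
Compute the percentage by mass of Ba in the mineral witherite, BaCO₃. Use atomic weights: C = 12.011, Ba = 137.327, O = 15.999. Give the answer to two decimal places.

Formula mass = 1·137.327 + 1·12.011 + 3·15.999 = 197.335 g/mol, of which 137.327 g is Ba.
So Ba makes up 137.327/197.335 = 0.6959 of the mass, i.e. 69.59%.

69.59 mass %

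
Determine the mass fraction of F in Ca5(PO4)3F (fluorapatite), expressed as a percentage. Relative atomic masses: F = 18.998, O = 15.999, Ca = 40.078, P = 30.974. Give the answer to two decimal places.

3.77 weight percent

Formula mass = 5*40.078 + 3*30.974 + 12*15.999 + 1*18.998 = 504.298 g/mol, of which 18.998 g is F.
So F makes up 18.998/504.298 = 0.0377 of the mass, i.e. 3.77%.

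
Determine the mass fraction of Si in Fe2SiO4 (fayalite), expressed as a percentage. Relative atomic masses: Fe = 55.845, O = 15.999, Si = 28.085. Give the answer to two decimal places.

Formula mass = 2*55.845 + 1*28.085 + 4*15.999 = 203.771 g/mol, of which 28.085 g is Si.
So Si makes up 28.085/203.771 = 0.1378 of the mass, i.e. 13.78%.

13.78 weight percent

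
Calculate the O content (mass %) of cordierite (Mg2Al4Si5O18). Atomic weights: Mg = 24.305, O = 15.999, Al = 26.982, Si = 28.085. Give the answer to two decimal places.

Formula mass = 2*24.305 + 4*26.982 + 5*28.085 + 18*15.999 = 584.945 g/mol, of which 287.982 g is O.
So O makes up 287.982/584.945 = 0.4923 of the mass, i.e. 49.23%.

49.23 mass %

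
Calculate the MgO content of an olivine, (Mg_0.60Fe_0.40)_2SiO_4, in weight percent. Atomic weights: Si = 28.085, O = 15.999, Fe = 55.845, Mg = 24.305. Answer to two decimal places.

29.15 wt%

M((Mg_0.60Fe_0.40)_2SiO_4) = 165.923 g/mol; M(MgO) = 40.304 g/mol.
Moles MgO per formula unit = 1.20 Mg ÷ 1 = 1.2000.
MgO fraction = (1.2000 × 40.304) / 165.923 = 48.365/165.923 = 0.2915.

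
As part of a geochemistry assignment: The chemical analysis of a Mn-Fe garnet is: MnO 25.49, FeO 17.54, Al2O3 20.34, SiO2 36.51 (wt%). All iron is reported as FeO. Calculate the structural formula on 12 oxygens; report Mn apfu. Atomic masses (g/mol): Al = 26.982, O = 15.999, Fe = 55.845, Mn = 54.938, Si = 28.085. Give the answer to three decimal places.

MnO: 25.49/70.937 = 0.35933 mol → 0.35933 mol Mn, 0.35933 mol O.
FeO: 17.54/71.844 = 0.24414 mol → 0.24414 mol Fe, 0.24414 mol O.
Al2O3: 20.34/101.961 = 0.19949 mol → 0.39898 mol Al, 0.59847 mol O.
SiO2: 36.51/60.083 = 0.60766 mol → 0.60766 mol Si, 1.21532 mol O.
Total oxygen = 2.41726 mol. Normalization factor = 12/2.41726 = 4.96430.
Mn per 12 O = 0.35933 × 4.96430 = 1.784.

1.784 Mn apfu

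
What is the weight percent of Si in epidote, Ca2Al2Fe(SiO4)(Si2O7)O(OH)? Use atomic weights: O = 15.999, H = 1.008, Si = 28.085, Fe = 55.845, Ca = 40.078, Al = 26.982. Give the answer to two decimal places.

Formula mass = 2·40.078 + 2·26.982 + 1·55.845 + 3·28.085 + 13·15.999 + 1·1.008 = 483.215 g/mol, of which 84.255 g is Si.
So Si makes up 84.255/483.215 = 0.1744 of the mass, i.e. 17.44%.

17.44 weight percent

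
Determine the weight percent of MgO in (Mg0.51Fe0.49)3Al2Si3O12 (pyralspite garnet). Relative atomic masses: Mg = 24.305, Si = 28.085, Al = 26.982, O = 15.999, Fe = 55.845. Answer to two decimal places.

M((Mg0.51Fe0.49)3Al2Si3O12) = 449.486 g/mol; M(MgO) = 40.304 g/mol.
Moles MgO per formula unit = 1.53 Mg ÷ 1 = 1.5300.
MgO fraction = (1.5300 × 40.304) / 449.486 = 61.665/449.486 = 0.1372.

13.72 wt%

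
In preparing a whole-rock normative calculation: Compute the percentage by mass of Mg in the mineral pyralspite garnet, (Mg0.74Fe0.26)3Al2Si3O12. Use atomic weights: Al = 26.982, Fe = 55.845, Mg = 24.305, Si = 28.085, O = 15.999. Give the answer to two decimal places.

M((Mg0.74Fe0.26)3Al2Si3O12) = 427.723 g/mol.
Mg contributes 2.22 × 24.305 = 53.957 g per mole.
53.957/427.723 = 0.1261 → 12.61%.

12.61 wt%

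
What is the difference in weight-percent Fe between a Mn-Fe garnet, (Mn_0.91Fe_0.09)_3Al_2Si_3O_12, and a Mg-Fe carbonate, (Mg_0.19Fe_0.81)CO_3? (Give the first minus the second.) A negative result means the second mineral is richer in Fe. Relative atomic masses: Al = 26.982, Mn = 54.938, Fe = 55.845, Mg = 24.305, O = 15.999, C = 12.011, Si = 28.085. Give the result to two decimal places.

Fe in (Mn_0.91Fe_0.09)_3Al_2Si_3O_12: molar mass 495.266 g/mol; 0.27×55.845 = 15.078 g → 3.04 wt%.
Fe in (Mg_0.19Fe_0.81)CO_3: molar mass 109.860 g/mol; 0.81×55.845 = 45.234 g → 41.17 wt%.
Difference = 3.04 − 41.17 = -38.13 percentage points.

-38.13 percentage points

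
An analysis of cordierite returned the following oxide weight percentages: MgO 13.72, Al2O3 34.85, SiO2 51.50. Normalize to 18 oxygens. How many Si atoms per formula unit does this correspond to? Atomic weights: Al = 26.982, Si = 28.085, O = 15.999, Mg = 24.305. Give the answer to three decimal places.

MgO: 13.72/40.304 = 0.34041 mol → 0.34041 mol Mg, 0.34041 mol O.
Al2O3: 34.85/101.961 = 0.34180 mol → 0.68360 mol Al, 1.02540 mol O.
SiO2: 51.50/60.083 = 0.85715 mol → 0.85715 mol Si, 1.71430 mol O.
Total oxygen = 3.08011 mol. Normalization factor = 18/3.08011 = 5.84395.
Si per 18 O = 0.85715 × 5.84395 = 5.009.

5.009 Si apfu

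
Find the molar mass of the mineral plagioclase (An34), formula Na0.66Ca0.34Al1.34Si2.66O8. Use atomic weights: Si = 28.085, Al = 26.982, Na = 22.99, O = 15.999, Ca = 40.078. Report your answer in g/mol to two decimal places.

267.65 g/mol

The formula mass is the sum 0.66(22.99) + 0.34(40.078) + 1.34(26.982) + 2.66(28.085) + 8(15.999).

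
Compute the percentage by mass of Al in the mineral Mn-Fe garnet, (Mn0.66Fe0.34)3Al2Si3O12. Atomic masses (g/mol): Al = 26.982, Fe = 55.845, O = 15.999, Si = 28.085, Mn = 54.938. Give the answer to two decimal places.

Molar mass of (Mn0.66Fe0.34)3Al2Si3O12: 1.98×54.938 + 1.02×55.845 + 2×26.982 + 3×28.085 + 12×15.999 = 495.946 g/mol.
Mass of Al per formula unit: 2 × 26.982 = 53.964 g.
Weight fraction Al = 53.964 / 495.946 = 0.1088.

10.88 wt%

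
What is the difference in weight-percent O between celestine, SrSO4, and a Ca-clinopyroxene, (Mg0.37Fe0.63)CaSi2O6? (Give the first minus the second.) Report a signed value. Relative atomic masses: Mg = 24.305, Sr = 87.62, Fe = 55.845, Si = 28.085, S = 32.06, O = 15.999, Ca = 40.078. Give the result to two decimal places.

O in SrSO4: molar mass 183.676 g/mol; 4×15.999 = 63.996 g → 34.84 wt%.
O in (Mg0.37Fe0.63)CaSi2O6: molar mass 236.417 g/mol; 6×15.999 = 95.994 g → 40.60 wt%.
Difference = 34.84 − 40.60 = -5.76 percentage points.

-5.76 percentage points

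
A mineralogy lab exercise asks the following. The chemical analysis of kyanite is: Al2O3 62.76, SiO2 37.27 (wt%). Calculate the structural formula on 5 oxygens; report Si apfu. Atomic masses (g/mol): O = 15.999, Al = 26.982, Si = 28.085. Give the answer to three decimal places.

Al2O3 (M=101.961): mol = 0.61553; Al = 1.23106, O = 1.84659.
SiO2 (M=60.083): mol = 0.62031; Si = 0.62031, O = 1.24062.
ΣO = 3.08721; factor = 5/ΣO = 1.61959.
Si apfu = 0.62031 × 1.61959 = 1.005.

1.005 Si apfu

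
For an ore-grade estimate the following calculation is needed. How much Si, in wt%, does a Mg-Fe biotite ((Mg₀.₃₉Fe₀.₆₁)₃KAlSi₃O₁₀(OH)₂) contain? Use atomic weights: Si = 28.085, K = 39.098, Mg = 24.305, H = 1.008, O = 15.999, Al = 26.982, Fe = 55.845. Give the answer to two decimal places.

M((Mg₀.₃₉Fe₀.₆₁)₃KAlSi₃O₁₀(OH)₂) = 474.972 g/mol.
Si contributes 3 × 28.085 = 84.255 g per mole.
84.255/474.972 = 0.1774 → 17.74%.

17.74 wt%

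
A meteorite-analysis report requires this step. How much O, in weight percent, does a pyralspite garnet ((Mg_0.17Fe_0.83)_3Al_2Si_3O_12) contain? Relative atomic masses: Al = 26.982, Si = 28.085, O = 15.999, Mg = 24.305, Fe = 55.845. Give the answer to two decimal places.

39.86 weight percent

Formula mass = 0.51×24.305 + 2.49×55.845 + 2×26.982 + 3×28.085 + 12×15.999 = 481.657 g/mol, of which 191.988 g is O.
So O makes up 191.988/481.657 = 0.3986 of the mass, i.e. 39.86%.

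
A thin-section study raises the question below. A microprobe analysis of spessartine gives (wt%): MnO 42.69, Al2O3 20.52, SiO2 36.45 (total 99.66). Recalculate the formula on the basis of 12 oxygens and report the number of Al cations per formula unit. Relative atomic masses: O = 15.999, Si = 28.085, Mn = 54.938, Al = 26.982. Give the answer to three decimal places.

1.997 Al apfu

MnO (M=70.937): mol = 0.60180; Mn = 0.60180, O = 0.60180.
Al2O3 (M=101.961): mol = 0.20125; Al = 0.40250, O = 0.60375.
SiO2 (M=60.083): mol = 0.60666; Si = 0.60666, O = 1.21332.
ΣO = 2.41887; factor = 12/ΣO = 4.96099.
Al apfu = 0.40250 × 4.96099 = 1.997.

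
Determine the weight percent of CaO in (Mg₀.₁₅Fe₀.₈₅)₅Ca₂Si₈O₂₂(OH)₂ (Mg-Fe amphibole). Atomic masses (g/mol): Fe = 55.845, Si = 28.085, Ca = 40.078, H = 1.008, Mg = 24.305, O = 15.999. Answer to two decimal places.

11.85 wt%

Molar mass of (Mg₀.₁₅Fe₀.₈₅)₅Ca₂Si₈O₂₂(OH)₂ = 0.75·24.305 + 4.25·55.845 + 2·40.078 + 8·28.085 + 24·15.999 + 2·1.008 = 946.398 g/mol.
Each formula unit contains 2 Ca, equivalent to 2/1 = 2.0000 mol CaO.
M(CaO) = 1×40.078 + 1×15.999 = 56.077 g/mol.
Mass of CaO per formula unit = 2.0000 × 56.077 = 112.154 g.
CaO wt% = 112.154 / 946.398 × 100 = 11.85%.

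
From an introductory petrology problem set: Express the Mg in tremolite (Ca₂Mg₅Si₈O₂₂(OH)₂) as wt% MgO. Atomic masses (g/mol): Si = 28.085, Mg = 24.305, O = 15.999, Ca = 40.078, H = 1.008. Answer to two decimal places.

24.81 wt%

Molar mass of Ca₂Mg₅Si₈O₂₂(OH)₂ = 2×40.078 + 5×24.305 + 8×28.085 + 24×15.999 + 2×1.008 = 812.353 g/mol.
Each formula unit contains 5 Mg, equivalent to 5/1 = 5.0000 mol MgO.
M(MgO) = 1×24.305 + 1×15.999 = 40.304 g/mol.
Mass of MgO per formula unit = 5.0000 × 40.304 = 201.520 g.
MgO wt% = 201.520 / 812.353 × 100 = 24.81%.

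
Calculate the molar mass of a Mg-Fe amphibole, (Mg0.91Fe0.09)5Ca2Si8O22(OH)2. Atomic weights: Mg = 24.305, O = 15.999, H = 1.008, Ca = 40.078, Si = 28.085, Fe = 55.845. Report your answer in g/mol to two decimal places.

826.55 g/mol

M = 4.55(24.305) + 0.45(55.845) + 2(40.078) + 8(28.085) + 24(15.999) + 2(1.008)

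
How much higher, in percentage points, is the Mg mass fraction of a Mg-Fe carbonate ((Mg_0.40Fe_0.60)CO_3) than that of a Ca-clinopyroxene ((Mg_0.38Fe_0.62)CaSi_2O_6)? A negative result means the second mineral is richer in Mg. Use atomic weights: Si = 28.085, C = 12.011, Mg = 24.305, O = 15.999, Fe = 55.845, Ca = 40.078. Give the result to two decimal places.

5.51 percentage points

M((Mg_0.40Fe_0.60)CO_3) = 103.237 g/mol, so wt% Mg = 9.722/103.237 × 100 = 9.42%.
M((Mg_0.38Fe_0.62)CaSi_2O_6) = 236.102 g/mol, so wt% Mg = 9.236/236.102 × 100 = 3.91%.
9.42 − 3.91 = 5.51 pp.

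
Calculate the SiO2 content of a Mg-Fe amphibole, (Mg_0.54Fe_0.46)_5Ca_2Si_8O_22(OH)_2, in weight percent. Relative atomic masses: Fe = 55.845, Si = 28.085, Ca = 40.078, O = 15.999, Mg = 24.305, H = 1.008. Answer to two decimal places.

54.32 wt%

Molar mass of (Mg_0.54Fe_0.46)_5Ca_2Si_8O_22(OH)_2 = 2.70·24.305 + 2.30·55.845 + 2·40.078 + 8·28.085 + 24·15.999 + 2·1.008 = 884.895 g/mol.
Each formula unit contains 8 Si, equivalent to 8/1 = 8.0000 mol SiO2.
M(SiO2) = 1×28.085 + 2×15.999 = 60.083 g/mol.
Mass of SiO2 per formula unit = 8.0000 × 60.083 = 480.664 g.
SiO2 wt% = 480.664 / 884.895 × 100 = 54.32%.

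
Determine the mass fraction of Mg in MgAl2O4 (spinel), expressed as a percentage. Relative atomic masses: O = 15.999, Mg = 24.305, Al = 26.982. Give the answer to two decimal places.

Molar mass of MgAl2O4: 1·24.305 + 2·26.982 + 4·15.999 = 142.265 g/mol.
Mass of Mg per formula unit: 1 × 24.305 = 24.305 g.
Weight fraction Mg = 24.305 / 142.265 = 0.1708.

17.08 weight percent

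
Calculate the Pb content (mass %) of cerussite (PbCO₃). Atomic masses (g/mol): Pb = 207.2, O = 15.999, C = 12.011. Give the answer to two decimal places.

77.54 mass %

M(PbCO₃) = 267.208 g/mol.
Pb contributes 1 × 207.2 = 207.200 g per mole.
207.200/267.208 = 0.7754 → 77.54%.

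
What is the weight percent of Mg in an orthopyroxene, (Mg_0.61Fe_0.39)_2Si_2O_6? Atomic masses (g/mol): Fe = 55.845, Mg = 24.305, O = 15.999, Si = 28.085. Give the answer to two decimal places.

Formula mass = 1.22*24.305 + 0.78*55.845 + 2*28.085 + 6*15.999 = 225.375 g/mol, of which 29.652 g is Mg.
So Mg makes up 29.652/225.375 = 0.1316 of the mass, i.e. 13.16%.

13.16 mass %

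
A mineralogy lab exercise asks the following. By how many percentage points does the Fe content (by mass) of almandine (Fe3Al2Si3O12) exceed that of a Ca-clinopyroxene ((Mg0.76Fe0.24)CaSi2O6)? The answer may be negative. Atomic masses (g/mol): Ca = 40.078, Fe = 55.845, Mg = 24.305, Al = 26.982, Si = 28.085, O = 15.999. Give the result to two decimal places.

27.68 percentage points

M(Fe3Al2Si3O12) = 497.742 g/mol, so wt% Fe = 167.535/497.742 × 100 = 33.66%.
M((Mg0.76Fe0.24)CaSi2O6) = 224.117 g/mol, so wt% Fe = 13.403/224.117 × 100 = 5.98%.
33.66 − 5.98 = 27.68 pp.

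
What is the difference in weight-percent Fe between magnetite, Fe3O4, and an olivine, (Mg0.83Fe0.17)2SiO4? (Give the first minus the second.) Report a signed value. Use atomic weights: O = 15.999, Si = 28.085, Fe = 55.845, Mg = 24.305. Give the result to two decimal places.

59.82 percentage points

Fe in Fe3O4: molar mass 231.531 g/mol; 3×55.845 = 167.535 g → 72.36 wt%.
Fe in (Mg0.83Fe0.17)2SiO4: molar mass 151.415 g/mol; 0.34×55.845 = 18.987 g → 12.54 wt%.
Difference = 72.36 − 12.54 = 59.82 percentage points.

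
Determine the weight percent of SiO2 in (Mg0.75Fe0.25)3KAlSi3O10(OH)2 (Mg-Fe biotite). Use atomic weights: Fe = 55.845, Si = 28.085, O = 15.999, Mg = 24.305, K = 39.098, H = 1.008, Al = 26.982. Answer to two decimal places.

Formula mass = 440.909 g/mol.
3 Si → 3.0000 mol SiO2 per formula unit; M(SiO2) = 60.083, so SiO2 mass = 180.249 g.
180.249/440.909 × 100 = 40.88 wt%.

40.88 wt%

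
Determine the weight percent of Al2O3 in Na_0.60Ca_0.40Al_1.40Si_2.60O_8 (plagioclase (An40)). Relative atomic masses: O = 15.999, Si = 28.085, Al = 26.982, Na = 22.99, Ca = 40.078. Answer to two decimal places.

Molar mass of Na_0.60Ca_0.40Al_1.40Si_2.60O_8 = 0.60×22.99 + 0.40×40.078 + 1.40×26.982 + 2.60×28.085 + 8×15.999 = 268.613 g/mol.
Each formula unit contains 1.40 Al, equivalent to 1.40/2 = 0.7000 mol Al2O3.
M(Al2O3) = 2×26.982 + 3×15.999 = 101.961 g/mol.
Mass of Al2O3 per formula unit = 0.7000 × 101.961 = 71.373 g.
Al2O3 wt% = 71.373 / 268.613 × 100 = 26.57%.

26.57 wt%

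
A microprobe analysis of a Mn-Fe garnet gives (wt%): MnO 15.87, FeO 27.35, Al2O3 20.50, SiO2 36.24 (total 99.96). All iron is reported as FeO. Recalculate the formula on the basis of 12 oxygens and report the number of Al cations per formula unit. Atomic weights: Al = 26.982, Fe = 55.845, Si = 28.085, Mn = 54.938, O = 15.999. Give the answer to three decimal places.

1.999 Al apfu

15.87 wt% MnO ÷ 70.937 g/mol = 0.22372 mol, giving 0.22372 Mn and 0.22372 O.
27.35 wt% FeO ÷ 71.844 g/mol = 0.38069 mol, giving 0.38069 Fe and 0.38069 O.
20.50 wt% Al2O3 ÷ 101.961 g/mol = 0.20106 mol, giving 0.40212 Al and 0.60318 O.
36.24 wt% SiO2 ÷ 60.083 g/mol = 0.60317 mol, giving 0.60317 Si and 1.20634 O.
Oxygen sums to 2.41393; scaling by 12/2.41393 = 4.97115 puts the formula on 12 O.
Al: 0.40212 × 4.97115 = 1.999 atoms per formula unit.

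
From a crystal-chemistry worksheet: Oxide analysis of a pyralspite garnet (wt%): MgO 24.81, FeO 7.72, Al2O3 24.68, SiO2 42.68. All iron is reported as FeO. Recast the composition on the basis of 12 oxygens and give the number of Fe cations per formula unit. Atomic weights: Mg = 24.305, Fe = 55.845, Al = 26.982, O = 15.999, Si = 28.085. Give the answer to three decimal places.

24.81 wt% MgO ÷ 40.304 g/mol = 0.61557 mol, giving 0.61557 Mg and 0.61557 O.
7.72 wt% FeO ÷ 71.844 g/mol = 0.10746 mol, giving 0.10746 Fe and 0.10746 O.
24.68 wt% Al2O3 ÷ 101.961 g/mol = 0.24205 mol, giving 0.48410 Al and 0.72615 O.
42.68 wt% SiO2 ÷ 60.083 g/mol = 0.71035 mol, giving 0.71035 Si and 1.42070 O.
Oxygen sums to 2.86988; scaling by 12/2.86988 = 4.18136 puts the formula on 12 O.
Fe: 0.10746 × 4.18136 = 0.449 atoms per formula unit.

0.449 Fe apfu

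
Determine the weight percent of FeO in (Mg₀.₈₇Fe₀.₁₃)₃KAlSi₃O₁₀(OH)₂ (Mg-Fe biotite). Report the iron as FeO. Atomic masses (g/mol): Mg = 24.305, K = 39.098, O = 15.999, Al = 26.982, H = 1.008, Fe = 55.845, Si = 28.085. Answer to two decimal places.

6.52 wt%

M((Mg₀.₈₇Fe₀.₁₃)₃KAlSi₃O₁₀(OH)₂) = 429.555 g/mol; M(FeO) = 71.844 g/mol.
Moles FeO per formula unit = 0.39 Fe ÷ 1 = 0.3900.
FeO fraction = (0.3900 × 71.844) / 429.555 = 28.019/429.555 = 0.0652.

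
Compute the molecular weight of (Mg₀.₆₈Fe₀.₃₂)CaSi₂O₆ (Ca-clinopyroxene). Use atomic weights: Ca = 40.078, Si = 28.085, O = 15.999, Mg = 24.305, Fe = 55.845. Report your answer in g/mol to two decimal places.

226.64 g/mol

M = 0.68(24.305) + 0.32(55.845) + 1(40.078) + 2(28.085) + 6(15.999)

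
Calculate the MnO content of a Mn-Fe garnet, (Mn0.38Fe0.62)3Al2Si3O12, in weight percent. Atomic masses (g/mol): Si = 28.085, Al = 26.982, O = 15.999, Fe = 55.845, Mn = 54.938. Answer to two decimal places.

16.28 wt%

Formula mass = 496.708 g/mol.
1.14 Mn → 1.1400 mol MnO per formula unit; M(MnO) = 70.937, so MnO mass = 80.868 g.
80.868/496.708 × 100 = 16.28 wt%.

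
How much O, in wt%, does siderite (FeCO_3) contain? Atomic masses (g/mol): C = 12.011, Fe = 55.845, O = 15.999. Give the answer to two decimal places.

41.43 wt%

Formula mass = 1*55.845 + 1*12.011 + 3*15.999 = 115.853 g/mol, of which 47.997 g is O.
So O makes up 47.997/115.853 = 0.4143 of the mass, i.e. 41.43%.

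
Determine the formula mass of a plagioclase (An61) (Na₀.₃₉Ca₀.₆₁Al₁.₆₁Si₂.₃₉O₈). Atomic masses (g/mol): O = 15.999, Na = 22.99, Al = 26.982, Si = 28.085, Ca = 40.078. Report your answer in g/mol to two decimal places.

M = 0.39(22.99) + 0.61(40.078) + 1.61(26.982) + 2.39(28.085) + 8(15.999)

271.97 g/mol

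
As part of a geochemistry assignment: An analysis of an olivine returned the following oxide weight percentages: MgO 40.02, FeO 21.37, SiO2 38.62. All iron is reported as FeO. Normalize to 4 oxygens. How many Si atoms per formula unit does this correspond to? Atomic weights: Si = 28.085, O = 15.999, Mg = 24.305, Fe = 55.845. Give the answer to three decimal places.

MgO (M=40.304): mol = 0.99295; Mg = 0.99295, O = 0.99295.
FeO (M=71.844): mol = 0.29745; Fe = 0.29745, O = 0.29745.
SiO2 (M=60.083): mol = 0.64278; Si = 0.64278, O = 1.28556.
ΣO = 2.57596; factor = 4/ΣO = 1.55282.
Si apfu = 0.64278 × 1.55282 = 0.998.

0.998 Si apfu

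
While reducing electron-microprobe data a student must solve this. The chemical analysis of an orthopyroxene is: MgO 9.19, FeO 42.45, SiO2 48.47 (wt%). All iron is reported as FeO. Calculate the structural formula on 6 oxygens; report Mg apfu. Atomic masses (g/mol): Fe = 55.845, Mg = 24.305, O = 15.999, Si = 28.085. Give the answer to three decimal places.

MgO (M=40.304): mol = 0.22802; Mg = 0.22802, O = 0.22802.
FeO (M=71.844): mol = 0.59086; Fe = 0.59086, O = 0.59086.
SiO2 (M=60.083): mol = 0.80672; Si = 0.80672, O = 1.61344.
ΣO = 2.43232; factor = 6/ΣO = 2.46678.
Mg apfu = 0.22802 × 2.46678 = 0.562.

0.562 Mg apfu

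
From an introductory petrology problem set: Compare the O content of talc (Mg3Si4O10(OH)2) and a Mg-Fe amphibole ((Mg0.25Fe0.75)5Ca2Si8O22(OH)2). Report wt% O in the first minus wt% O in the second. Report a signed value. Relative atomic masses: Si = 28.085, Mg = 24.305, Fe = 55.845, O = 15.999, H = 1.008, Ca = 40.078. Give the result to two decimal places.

O in Mg3Si4O10(OH)2: molar mass 379.259 g/mol; 12×15.999 = 191.988 g → 50.62 wt%.
O in (Mg0.25Fe0.75)5Ca2Si8O22(OH)2: molar mass 930.628 g/mol; 24×15.999 = 383.976 g → 41.26 wt%.
Difference = 50.62 − 41.26 = 9.36 percentage points.

9.36 percentage points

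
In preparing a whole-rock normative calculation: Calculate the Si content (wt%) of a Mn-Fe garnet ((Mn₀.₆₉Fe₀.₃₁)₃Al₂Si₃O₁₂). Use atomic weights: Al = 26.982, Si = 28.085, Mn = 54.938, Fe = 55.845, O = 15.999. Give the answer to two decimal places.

16.99 wt%

Formula mass = 2.07·54.938 + 0.93·55.845 + 2·26.982 + 3·28.085 + 12·15.999 = 495.865 g/mol, of which 84.255 g is Si.
So Si makes up 84.255/495.865 = 0.1699 of the mass, i.e. 16.99%.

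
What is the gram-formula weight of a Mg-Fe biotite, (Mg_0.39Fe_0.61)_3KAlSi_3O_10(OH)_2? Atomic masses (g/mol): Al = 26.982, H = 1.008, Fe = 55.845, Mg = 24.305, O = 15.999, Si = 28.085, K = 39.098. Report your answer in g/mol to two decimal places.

474.97 g/mol

M = 1.17*24.305 + 1.83*55.845 + 1*39.098 + 1*26.982 + 3*28.085 + 12*15.999 + 2*1.008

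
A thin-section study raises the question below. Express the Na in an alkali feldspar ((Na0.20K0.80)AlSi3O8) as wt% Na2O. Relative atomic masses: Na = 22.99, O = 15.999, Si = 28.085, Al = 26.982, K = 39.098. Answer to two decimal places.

2.25 wt%

M((Na0.20K0.80)AlSi3O8) = 275.105 g/mol; M(Na2O) = 61.979 g/mol.
Moles Na2O per formula unit = 0.20 Na ÷ 2 = 0.1000.
Na2O fraction = (0.1000 × 61.979) / 275.105 = 6.198/275.105 = 0.0225.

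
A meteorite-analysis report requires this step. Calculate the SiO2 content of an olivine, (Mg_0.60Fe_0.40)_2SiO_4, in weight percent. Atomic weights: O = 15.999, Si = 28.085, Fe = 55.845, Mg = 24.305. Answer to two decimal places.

Molar mass of (Mg_0.60Fe_0.40)_2SiO_4 = 1.20*24.305 + 0.80*55.845 + 1*28.085 + 4*15.999 = 165.923 g/mol.
Each formula unit contains 1 Si, equivalent to 1/1 = 1.0000 mol SiO2.
M(SiO2) = 1×28.085 + 2×15.999 = 60.083 g/mol.
Mass of SiO2 per formula unit = 1.0000 × 60.083 = 60.083 g.
SiO2 wt% = 60.083 / 165.923 × 100 = 36.21%.

36.21 wt%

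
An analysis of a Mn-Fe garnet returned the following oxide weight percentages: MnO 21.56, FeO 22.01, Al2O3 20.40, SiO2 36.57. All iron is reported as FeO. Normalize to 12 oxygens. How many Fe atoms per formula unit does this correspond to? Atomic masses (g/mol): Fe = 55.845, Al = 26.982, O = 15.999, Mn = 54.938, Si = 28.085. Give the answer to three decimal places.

21.56 wt% MnO ÷ 70.937 g/mol = 0.30393 mol, giving 0.30393 Mn and 0.30393 O.
22.01 wt% FeO ÷ 71.844 g/mol = 0.30636 mol, giving 0.30636 Fe and 0.30636 O.
20.40 wt% Al2O3 ÷ 101.961 g/mol = 0.20008 mol, giving 0.40016 Al and 0.60024 O.
36.57 wt% SiO2 ÷ 60.083 g/mol = 0.60866 mol, giving 0.60866 Si and 1.21732 O.
Oxygen sums to 2.42785; scaling by 12/2.42785 = 4.94264 puts the formula on 12 O.
Fe: 0.30636 × 4.94264 = 1.514 atoms per formula unit.

1.514 Fe apfu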